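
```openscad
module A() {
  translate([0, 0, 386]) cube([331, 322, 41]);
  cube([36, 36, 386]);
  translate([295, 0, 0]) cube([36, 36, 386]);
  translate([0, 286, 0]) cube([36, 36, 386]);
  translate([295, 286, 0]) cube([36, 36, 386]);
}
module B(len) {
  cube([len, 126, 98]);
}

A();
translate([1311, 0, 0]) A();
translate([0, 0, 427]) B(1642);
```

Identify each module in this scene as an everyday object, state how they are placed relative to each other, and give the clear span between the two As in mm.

Second stool starts at x = 1311; first ends at x = 331; clear span = 1311 − 331 = 980 mm.

A is a stool. B is a beam. A beam spans the tops of two stools. The clear span between the two stools is 980 mm.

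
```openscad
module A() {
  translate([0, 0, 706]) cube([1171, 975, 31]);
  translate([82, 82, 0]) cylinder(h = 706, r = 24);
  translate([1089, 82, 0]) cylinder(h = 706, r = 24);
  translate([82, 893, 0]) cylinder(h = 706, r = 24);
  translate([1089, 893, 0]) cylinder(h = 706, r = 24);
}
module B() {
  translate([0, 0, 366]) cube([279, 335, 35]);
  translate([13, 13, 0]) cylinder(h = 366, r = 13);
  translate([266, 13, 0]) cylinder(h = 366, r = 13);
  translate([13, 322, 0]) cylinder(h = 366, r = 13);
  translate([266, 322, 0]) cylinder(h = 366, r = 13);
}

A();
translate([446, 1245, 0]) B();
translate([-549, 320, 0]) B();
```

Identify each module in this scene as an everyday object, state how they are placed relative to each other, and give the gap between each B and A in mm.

A is a table. B is a stool. Two stools sit around the table at the +y, −x sides. The gap between each stool and the table is 270 mm.

Each stool's nearest face is 270 mm from the table's bounding box.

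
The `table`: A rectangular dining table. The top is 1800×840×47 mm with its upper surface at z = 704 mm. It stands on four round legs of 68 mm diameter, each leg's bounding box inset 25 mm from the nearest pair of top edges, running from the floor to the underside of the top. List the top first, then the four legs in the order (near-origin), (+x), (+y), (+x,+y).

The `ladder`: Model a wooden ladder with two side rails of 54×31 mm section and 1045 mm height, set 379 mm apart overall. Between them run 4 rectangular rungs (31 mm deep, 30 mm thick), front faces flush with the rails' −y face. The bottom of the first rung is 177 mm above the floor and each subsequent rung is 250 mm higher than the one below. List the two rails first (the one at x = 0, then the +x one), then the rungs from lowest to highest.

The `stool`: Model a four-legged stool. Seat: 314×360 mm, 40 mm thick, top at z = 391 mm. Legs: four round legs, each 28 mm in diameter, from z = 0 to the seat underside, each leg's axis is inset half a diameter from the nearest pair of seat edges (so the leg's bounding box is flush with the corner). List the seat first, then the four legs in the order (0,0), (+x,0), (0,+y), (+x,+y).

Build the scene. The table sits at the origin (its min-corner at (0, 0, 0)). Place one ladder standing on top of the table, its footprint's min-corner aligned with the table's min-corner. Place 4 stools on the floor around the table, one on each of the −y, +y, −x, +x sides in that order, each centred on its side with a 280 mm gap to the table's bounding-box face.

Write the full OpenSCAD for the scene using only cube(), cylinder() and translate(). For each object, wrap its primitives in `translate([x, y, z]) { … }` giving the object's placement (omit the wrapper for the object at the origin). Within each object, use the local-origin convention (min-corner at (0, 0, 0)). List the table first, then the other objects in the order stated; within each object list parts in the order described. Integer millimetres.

translate([0, 0, 657]) cube([1800, 840, 47]);
translate([59, 59, 0]) cylinder(h = 657, r = 34);
translate([1741, 59, 0]) cylinder(h = 657, r = 34);
translate([59, 781, 0]) cylinder(h = 657, r = 34);
translate([1741, 781, 0]) cylinder(h = 657, r = 34);
translate([0, 0, 704]) {
  cube([54, 31, 1045]);
  translate([325, 0, 0]) cube([54, 31, 1045]);
  translate([54, 0, 177]) cube([271, 31, 30]);
  translate([54, 0, 427]) cube([271, 31, 30]);
  translate([54, 0, 677]) cube([271, 31, 30]);
  translate([54, 0, 927]) cube([271, 31, 30]);
}
translate([743, -640, 0]) {
  translate([0, 0, 351]) cube([314, 360, 40]);
  translate([14, 14, 0]) cylinder(h = 351, r = 14);
  translate([300, 14, 0]) cylinder(h = 351, r = 14);
  translate([14, 346, 0]) cylinder(h = 351, r = 14);
  translate([300, 346, 0]) cylinder(h = 351, r = 14);
}
translate([743, 1120, 0]) {
  translate([0, 0, 351]) cube([314, 360, 40]);
  translate([14, 14, 0]) cylinder(h = 351, r = 14);
  translate([300, 14, 0]) cylinder(h = 351, r = 14);
  translate([14, 346, 0]) cylinder(h = 351, r = 14);
  translate([300, 346, 0]) cylinder(h = 351, r = 14);
}
translate([-594, 240, 0]) {
  translate([0, 0, 351]) cube([314, 360, 40]);
  translate([14, 14, 0]) cylinder(h = 351, r = 14);
  translate([300, 14, 0]) cylinder(h = 351, r = 14);
  translate([14, 346, 0]) cylinder(h = 351, r = 14);
  translate([300, 346, 0]) cylinder(h = 351, r = 14);
}
translate([2080, 240, 0]) {
  translate([0, 0, 351]) cube([314, 360, 40]);
  translate([14, 14, 0]) cylinder(h = 351, r = 14);
  translate([300, 14, 0]) cylinder(h = 351, r = 14);
  translate([14, 346, 0]) cylinder(h = 351, r = 14);
  translate([300, 346, 0]) cylinder(h = 351, r = 14);
}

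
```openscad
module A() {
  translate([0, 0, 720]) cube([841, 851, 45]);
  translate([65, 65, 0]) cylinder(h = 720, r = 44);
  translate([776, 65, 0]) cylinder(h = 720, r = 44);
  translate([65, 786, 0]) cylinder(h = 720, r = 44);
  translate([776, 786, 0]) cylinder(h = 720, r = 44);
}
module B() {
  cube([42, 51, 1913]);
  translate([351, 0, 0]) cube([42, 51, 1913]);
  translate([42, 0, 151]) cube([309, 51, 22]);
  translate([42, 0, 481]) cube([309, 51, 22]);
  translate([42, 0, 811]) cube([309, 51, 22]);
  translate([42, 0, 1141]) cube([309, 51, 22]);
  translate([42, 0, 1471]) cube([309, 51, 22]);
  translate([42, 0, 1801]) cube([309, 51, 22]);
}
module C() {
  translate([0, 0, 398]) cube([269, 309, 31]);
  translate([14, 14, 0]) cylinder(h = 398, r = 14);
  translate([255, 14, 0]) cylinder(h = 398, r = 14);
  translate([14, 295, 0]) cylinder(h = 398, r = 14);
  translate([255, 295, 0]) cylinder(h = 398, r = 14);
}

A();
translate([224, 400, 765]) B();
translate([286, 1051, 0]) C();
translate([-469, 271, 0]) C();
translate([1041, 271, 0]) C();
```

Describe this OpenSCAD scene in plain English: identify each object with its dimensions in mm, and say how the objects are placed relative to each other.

A is a table: top 841 mm (x) × 851 mm (y), 45 mm thick, upper face at z = 765 mm, on four round legs of 88 mm diameter, each leg's bounding box inset 21 mm from the nearest pair of top edges, running from z = 0 to the bottom of the top.

B is a straight ladder. Two 42×51 mm vertical rails, 1913 mm tall, stand 393 mm apart (outside-to-outside) with their front faces coplanar on the −y side. 6 rungs, each 51 mm deep and 22 mm tall, span between the inner faces of the rails, front faces flush with the rails. The lowest rung's underside is at z = 151 mm and rungs are spaced 330 mm apart (underside to underside).

C is a four-legged stool. The seat is 269×309 mm, 31 mm thick, top at z = 429 mm. It stands on four round legs, each 28 mm in diameter, from z = 0 to the seat underside, each leg's axis is inset half a diameter from the nearest pair of seat edges (so the leg's bounding box is flush with the corner).

The ladder is on top of the table, centred. Three stools sit around the table at the +y, −x, +x sides.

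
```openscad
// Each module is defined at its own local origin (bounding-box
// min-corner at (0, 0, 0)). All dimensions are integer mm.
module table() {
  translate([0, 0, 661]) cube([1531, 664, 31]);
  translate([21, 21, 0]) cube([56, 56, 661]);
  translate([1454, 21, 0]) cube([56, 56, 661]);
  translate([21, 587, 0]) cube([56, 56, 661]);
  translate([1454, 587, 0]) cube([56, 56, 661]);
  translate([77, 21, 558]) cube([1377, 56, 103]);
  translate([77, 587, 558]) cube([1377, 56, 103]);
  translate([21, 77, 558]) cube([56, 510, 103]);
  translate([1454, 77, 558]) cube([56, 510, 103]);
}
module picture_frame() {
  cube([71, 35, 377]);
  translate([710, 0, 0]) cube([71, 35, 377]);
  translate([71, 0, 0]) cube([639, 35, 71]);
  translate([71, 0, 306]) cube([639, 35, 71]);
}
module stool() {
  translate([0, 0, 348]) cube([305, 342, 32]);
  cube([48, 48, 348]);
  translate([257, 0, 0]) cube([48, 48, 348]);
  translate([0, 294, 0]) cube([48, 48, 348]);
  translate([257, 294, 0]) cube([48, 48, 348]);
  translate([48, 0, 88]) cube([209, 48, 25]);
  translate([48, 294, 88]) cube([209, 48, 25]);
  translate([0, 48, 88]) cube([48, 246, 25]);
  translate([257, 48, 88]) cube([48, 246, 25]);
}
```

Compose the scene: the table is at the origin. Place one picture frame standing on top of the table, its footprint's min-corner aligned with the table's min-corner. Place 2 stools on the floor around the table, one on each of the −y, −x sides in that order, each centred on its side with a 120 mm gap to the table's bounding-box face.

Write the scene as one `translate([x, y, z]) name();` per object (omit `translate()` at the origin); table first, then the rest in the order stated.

table();
translate([0, 0, 692]) picture_frame();
translate([613, -462, 0]) stool();
translate([-425, 161, 0]) stool();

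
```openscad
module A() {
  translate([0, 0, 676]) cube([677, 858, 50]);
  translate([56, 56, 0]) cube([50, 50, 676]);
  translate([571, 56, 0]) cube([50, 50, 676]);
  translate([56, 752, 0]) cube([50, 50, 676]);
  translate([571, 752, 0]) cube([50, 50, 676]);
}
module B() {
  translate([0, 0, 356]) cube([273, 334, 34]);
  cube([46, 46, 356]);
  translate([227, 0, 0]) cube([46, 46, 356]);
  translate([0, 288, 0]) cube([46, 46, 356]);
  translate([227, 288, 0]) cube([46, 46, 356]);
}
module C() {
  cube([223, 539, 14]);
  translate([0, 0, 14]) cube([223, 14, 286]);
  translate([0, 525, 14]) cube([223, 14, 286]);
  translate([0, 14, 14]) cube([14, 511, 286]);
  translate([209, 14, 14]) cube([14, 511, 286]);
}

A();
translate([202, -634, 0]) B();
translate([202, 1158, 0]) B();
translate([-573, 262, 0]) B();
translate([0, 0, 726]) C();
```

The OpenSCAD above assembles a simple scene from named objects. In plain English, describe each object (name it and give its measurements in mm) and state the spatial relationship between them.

A is a table: top 677 mm (x) × 858 mm (y), 50 mm thick, upper face at z = 726 mm, on four 50×50 mm square legs, each inset 56 mm from the nearest pair of top edges, running from z = 0 to the bottom of the top.

B is a four-legged stool. The seat is a 273×334×34 mm slab whose top surface is at z = 390 mm; four square legs, each 46×46 mm in cross-section, run from the floor (z = 0) to the underside of the seat, each flush with a corner of the seat.

C is an open-topped rectangular box: outside dimensions 223×539×300 mm, with a uniform wall and base thickness of 14 mm. The base is a full 223×539 slab on the floor; four walls sit on top of the base. The front and back walls (the −y and +y sides) span the full width; the two side walls fit between them.

Three stools sit around the table at the −y, +y, −x sides. The open box is on top of the table.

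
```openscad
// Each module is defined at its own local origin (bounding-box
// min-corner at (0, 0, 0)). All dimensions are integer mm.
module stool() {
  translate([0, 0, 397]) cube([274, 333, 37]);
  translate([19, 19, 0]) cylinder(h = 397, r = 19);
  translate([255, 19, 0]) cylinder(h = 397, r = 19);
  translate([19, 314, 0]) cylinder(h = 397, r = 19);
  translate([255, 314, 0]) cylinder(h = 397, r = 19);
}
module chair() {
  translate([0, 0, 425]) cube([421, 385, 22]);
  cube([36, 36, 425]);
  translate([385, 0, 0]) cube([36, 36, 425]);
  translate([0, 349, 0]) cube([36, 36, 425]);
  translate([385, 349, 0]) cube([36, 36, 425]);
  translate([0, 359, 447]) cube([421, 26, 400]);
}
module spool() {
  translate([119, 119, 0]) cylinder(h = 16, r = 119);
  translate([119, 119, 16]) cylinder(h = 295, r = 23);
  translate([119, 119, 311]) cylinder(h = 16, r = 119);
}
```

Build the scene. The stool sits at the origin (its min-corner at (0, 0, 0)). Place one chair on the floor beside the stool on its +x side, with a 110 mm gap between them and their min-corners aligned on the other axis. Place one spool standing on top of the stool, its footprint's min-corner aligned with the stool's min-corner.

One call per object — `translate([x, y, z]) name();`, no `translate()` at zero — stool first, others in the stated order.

stool();
translate([384, 0, 0]) chair();
translate([0, 0, 434]) spool();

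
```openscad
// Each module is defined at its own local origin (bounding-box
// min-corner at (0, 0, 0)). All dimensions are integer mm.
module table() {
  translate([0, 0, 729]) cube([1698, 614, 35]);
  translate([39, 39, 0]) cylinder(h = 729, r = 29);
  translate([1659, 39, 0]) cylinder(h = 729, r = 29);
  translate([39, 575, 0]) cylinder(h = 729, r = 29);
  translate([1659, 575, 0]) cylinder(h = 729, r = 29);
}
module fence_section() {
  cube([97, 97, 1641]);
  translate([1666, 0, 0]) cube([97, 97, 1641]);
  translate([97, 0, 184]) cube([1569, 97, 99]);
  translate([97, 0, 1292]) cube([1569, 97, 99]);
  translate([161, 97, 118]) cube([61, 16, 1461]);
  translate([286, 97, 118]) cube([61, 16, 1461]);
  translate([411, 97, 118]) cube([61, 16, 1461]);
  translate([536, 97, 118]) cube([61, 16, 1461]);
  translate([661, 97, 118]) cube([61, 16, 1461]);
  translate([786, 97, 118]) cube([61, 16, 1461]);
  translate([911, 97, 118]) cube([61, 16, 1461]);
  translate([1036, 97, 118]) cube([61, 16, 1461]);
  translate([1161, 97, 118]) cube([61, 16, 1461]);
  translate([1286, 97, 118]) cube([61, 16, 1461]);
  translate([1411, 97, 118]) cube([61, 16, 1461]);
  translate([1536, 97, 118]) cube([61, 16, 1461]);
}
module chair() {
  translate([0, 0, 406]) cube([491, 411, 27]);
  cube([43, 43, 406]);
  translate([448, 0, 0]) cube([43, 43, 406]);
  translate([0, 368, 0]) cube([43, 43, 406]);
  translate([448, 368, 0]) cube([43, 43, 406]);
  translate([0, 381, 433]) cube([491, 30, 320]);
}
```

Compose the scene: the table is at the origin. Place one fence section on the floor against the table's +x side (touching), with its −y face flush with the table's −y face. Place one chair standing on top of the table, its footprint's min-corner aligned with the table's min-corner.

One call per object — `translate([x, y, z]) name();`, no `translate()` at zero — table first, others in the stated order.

table();
translate([1698, 0, 0]) fence_section();
translate([0, 0, 764]) chair();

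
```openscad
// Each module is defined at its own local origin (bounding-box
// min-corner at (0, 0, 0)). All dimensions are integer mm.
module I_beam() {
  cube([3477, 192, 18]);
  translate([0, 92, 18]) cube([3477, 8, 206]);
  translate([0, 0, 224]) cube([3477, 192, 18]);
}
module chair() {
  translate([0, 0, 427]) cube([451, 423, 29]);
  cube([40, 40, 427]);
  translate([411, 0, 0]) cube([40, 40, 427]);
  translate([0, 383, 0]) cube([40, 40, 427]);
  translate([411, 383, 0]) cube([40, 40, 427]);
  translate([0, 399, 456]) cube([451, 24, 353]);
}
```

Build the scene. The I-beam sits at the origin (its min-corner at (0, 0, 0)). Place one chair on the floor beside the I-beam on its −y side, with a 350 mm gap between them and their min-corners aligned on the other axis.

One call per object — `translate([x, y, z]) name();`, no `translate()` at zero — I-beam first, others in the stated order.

I_beam();
translate([0, -773, 0]) chair();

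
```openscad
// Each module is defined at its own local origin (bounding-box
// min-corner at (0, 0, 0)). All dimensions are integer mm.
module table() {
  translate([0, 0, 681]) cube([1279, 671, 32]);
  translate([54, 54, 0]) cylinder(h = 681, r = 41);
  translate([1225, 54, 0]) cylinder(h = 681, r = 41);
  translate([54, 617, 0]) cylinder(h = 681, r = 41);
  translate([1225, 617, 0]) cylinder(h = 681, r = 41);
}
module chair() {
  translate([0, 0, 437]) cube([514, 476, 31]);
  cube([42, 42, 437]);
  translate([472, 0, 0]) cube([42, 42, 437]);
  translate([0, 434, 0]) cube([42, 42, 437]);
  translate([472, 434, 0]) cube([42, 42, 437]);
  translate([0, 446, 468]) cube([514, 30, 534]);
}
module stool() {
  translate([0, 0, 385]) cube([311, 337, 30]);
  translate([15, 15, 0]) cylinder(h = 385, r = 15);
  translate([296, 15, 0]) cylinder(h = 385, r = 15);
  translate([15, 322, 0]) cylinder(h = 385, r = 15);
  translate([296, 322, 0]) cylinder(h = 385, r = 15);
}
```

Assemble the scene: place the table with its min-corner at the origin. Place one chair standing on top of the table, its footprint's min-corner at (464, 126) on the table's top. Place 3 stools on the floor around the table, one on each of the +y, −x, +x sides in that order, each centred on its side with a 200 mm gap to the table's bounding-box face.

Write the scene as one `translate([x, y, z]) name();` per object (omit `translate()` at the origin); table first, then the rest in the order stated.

table();
translate([464, 126, 713]) chair();
translate([484, 871, 0]) stool();
translate([-511, 167, 0]) stool();
translate([1479, 167, 0]) stool();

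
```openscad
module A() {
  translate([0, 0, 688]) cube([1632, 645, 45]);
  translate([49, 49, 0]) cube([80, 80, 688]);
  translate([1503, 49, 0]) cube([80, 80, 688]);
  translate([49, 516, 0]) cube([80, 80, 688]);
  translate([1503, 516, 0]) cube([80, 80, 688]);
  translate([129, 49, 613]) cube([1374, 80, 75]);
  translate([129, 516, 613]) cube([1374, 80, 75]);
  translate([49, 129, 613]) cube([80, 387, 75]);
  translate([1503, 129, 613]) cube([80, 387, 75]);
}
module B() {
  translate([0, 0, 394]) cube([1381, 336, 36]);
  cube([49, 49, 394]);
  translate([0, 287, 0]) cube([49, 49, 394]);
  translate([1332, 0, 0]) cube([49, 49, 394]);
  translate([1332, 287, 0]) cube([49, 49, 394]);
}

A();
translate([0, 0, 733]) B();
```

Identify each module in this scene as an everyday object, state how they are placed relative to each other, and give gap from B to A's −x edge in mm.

The bench's min-x is at 0; the table's min-x is 0; gap = 0 mm.

A is a table. B is a bench. The bench is on top of the table. The gap from the bench to the table's −x edge is 0 mm.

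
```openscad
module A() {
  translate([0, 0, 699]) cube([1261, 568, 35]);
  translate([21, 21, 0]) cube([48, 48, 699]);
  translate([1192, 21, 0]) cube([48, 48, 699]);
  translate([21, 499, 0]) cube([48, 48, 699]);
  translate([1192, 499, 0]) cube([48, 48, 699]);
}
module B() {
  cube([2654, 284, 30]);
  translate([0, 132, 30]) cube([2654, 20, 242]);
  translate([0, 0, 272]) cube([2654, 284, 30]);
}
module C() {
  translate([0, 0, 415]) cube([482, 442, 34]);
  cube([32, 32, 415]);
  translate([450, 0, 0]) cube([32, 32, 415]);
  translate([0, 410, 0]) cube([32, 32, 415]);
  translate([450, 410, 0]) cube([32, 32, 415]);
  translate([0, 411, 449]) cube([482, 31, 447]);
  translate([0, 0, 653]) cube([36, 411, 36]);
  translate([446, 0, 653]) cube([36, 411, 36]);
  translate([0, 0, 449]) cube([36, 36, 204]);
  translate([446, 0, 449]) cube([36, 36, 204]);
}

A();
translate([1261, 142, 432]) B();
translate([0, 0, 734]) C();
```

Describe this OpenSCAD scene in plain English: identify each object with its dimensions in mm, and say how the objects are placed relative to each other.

A is a rectangular dining table. The top is 1261×568×35 mm with its upper surface at z = 734 mm. It stands on four 48×48 mm square legs, each inset 21 mm from the nearest pair of top edges, running from the floor to the underside of the top.

B is an I-beam lying along x, 2654 mm long. Overall section height 302 mm. Two flanges 284 mm wide (y) and 30 mm thick, one on the floor and one at the top; a web 20 mm thick runs between them, centred on the flange width.

C is a chair. The seat is a 482×442×34 mm slab with its top at z = 449 mm, on four 32×32 mm corner legs (flush with the seat edges, standing on z = 0). A flat backrest 31 mm thick, 447 mm tall, spans the full seat width and rises from the seat top along its +y edge, rear face flush with the rear of the seat. Two armrests of 36×36 mm section run along each side from the seat's front edge to the front of the backrest, top faces 240 mm above the seat top and outer faces flush with the seat's x-edges; a 36×36 mm post under the front of each armrest stands on the seat at the front corner.

The I-beam is beside the table with their tops flush at z = 734. The chair is on top of the table.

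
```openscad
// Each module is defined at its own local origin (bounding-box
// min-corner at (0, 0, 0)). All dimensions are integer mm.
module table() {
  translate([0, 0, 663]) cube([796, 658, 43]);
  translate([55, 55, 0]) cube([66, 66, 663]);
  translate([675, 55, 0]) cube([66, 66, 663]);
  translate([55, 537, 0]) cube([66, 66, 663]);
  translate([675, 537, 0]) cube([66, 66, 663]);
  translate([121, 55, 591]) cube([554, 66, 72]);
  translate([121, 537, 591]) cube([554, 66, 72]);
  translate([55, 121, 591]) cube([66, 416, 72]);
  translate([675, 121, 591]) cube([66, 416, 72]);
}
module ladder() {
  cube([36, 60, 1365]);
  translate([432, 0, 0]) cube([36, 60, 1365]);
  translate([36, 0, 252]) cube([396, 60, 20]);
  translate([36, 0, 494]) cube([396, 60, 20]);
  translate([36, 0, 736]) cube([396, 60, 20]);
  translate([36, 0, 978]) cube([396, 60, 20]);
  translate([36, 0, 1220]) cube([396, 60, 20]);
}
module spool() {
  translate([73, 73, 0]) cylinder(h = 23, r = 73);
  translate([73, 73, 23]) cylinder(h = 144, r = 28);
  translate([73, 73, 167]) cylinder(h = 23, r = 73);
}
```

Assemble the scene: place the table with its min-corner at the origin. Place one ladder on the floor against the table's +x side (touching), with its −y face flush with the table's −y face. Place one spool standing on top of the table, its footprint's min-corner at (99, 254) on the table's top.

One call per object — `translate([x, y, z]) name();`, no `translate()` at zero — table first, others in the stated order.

table();
translate([796, 0, 0]) ladder();
translate([99, 254, 706]) spool();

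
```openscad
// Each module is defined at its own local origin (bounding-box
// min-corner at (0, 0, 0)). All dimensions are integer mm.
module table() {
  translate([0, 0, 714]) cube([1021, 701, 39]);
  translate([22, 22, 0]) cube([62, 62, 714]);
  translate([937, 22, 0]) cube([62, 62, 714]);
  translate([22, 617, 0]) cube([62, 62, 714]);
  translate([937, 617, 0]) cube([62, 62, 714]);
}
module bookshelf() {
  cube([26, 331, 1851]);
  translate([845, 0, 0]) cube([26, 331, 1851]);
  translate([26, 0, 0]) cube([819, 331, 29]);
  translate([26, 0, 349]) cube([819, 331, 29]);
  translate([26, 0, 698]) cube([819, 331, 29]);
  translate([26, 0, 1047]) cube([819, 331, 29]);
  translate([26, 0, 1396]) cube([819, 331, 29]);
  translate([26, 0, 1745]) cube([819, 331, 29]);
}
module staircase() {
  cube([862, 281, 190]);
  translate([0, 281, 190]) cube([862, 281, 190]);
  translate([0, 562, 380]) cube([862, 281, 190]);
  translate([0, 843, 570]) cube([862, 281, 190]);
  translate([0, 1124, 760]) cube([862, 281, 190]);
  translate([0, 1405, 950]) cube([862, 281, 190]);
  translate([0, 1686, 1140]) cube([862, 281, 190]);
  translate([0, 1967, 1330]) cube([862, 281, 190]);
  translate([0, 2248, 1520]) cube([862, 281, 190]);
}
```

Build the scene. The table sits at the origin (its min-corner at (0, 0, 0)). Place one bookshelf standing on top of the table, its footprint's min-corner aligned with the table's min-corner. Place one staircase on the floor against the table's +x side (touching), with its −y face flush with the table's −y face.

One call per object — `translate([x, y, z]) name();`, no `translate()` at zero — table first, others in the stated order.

table();
translate([0, 0, 753]) bookshelf();
translate([1021, 0, 0]) staircase();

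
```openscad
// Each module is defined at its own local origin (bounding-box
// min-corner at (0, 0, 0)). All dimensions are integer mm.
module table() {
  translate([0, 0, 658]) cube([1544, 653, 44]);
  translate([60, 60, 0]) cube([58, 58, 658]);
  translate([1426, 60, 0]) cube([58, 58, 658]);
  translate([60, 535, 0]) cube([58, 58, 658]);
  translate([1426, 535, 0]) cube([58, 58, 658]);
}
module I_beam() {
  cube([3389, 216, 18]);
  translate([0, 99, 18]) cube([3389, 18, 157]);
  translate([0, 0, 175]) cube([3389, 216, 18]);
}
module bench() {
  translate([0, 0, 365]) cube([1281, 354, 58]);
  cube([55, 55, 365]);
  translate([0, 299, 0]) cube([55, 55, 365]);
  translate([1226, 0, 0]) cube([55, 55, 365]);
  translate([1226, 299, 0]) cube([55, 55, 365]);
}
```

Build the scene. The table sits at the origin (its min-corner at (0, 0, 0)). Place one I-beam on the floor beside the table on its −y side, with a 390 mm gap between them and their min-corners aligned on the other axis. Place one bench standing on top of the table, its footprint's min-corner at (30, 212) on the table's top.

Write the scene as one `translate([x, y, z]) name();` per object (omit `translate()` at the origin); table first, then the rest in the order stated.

table();
translate([0, -606, 0]) I_beam();
translate([30, 212, 702]) bench();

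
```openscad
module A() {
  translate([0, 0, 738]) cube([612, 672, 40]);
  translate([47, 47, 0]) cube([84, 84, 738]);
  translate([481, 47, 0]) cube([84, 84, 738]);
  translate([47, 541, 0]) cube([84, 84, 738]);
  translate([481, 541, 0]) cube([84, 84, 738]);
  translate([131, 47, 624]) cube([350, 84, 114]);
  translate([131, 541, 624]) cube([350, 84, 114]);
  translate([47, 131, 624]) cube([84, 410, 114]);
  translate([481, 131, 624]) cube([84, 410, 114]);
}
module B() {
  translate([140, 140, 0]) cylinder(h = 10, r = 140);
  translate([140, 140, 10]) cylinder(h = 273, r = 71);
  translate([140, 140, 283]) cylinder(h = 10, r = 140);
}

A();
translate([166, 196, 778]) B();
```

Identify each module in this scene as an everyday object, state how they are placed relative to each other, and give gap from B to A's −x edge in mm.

The spool's min-x is at 166; the table's min-x is 0; gap = 166 mm.

A is a table. B is a spool. The spool is on top of the table, centred. The gap from the spool to the table's −x edge is 166 mm.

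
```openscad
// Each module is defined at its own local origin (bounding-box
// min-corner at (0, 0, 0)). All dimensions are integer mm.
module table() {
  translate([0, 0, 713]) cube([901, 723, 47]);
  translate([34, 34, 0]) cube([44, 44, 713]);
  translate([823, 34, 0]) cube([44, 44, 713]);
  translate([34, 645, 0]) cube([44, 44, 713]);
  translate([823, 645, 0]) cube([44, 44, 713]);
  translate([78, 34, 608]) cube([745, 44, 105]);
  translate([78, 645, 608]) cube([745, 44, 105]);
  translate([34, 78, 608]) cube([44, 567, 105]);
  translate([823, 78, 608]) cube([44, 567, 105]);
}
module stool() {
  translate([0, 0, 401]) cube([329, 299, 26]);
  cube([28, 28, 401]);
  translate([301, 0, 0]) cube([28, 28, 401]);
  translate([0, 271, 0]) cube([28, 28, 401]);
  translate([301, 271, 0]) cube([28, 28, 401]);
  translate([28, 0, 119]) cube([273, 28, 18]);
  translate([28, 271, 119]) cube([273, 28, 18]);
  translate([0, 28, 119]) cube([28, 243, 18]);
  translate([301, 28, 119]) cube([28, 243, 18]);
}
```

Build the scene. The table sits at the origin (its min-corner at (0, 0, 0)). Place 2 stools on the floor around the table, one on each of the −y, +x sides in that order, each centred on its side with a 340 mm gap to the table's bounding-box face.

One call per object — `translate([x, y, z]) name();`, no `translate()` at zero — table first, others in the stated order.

table();
translate([286, -639, 0]) stool();
translate([1241, 212, 0]) stool();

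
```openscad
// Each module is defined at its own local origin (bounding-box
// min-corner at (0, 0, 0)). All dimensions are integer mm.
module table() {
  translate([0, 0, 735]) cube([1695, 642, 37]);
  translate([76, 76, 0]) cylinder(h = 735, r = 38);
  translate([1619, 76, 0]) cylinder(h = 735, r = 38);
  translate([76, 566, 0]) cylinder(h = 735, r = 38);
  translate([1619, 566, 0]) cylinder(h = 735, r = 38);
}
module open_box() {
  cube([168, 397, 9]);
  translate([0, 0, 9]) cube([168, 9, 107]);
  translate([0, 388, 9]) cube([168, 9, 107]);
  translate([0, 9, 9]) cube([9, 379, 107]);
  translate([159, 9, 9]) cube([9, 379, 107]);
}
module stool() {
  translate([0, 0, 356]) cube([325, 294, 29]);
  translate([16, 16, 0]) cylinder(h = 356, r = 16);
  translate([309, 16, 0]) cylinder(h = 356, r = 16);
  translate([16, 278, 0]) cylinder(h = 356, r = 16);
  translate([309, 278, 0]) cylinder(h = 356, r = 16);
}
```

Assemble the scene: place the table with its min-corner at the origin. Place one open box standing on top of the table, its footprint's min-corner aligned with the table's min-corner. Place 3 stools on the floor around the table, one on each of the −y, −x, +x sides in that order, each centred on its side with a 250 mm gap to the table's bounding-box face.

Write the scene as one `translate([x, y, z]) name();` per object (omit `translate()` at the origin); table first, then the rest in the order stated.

table();
translate([0, 0, 772]) open_box();
translate([685, -544, 0]) stool();
translate([-575, 174, 0]) stool();
translate([1945, 174, 0]) stool();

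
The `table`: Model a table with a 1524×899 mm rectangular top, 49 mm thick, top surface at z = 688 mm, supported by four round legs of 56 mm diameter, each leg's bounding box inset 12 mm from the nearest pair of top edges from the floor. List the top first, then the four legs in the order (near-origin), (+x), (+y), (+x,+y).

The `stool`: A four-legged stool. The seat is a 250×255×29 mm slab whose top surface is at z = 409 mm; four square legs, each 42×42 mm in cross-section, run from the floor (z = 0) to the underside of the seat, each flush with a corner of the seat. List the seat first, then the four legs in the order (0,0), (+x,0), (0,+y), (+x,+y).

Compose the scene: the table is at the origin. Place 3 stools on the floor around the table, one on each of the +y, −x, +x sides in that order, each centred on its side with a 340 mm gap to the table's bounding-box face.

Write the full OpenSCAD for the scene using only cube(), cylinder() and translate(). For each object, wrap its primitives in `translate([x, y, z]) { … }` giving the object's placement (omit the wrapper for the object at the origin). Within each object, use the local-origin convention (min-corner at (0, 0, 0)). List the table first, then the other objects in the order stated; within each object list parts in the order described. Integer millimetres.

translate([0, 0, 639]) cube([1524, 899, 49]);
translate([40, 40, 0]) cylinder(h = 639, r = 28);
translate([1484, 40, 0]) cylinder(h = 639, r = 28);
translate([40, 859, 0]) cylinder(h = 639, r = 28);
translate([1484, 859, 0]) cylinder(h = 639, r = 28);
translate([637, 1239, 0]) {
  translate([0, 0, 380]) cube([250, 255, 29]);
  cube([42, 42, 380]);
  translate([208, 0, 0]) cube([42, 42, 380]);
  translate([0, 213, 0]) cube([42, 42, 380]);
  translate([208, 213, 0]) cube([42, 42, 380]);
}
translate([-590, 322, 0]) {
  translate([0, 0, 380]) cube([250, 255, 29]);
  cube([42, 42, 380]);
  translate([208, 0, 0]) cube([42, 42, 380]);
  translate([0, 213, 0]) cube([42, 42, 380]);
  translate([208, 213, 0]) cube([42, 42, 380]);
}
translate([1864, 322, 0]) {
  translate([0, 0, 380]) cube([250, 255, 29]);
  cube([42, 42, 380]);
  translate([208, 0, 0]) cube([42, 42, 380]);
  translate([0, 213, 0]) cube([42, 42, 380]);
  translate([208, 213, 0]) cube([42, 42, 380]);
}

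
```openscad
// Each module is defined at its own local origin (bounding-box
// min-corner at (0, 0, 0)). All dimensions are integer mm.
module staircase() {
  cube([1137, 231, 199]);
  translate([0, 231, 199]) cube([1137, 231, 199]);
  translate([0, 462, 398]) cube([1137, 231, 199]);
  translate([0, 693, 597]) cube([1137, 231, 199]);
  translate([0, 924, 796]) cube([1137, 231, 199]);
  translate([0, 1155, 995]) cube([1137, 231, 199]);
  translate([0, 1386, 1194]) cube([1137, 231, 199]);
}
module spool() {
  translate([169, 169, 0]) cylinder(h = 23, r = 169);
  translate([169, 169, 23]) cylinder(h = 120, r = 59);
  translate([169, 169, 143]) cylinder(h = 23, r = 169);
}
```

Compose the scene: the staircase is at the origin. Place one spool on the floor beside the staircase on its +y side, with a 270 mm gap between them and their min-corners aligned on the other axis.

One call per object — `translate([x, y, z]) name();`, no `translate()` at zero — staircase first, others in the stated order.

staircase();
translate([0, 1887, 0]) spool();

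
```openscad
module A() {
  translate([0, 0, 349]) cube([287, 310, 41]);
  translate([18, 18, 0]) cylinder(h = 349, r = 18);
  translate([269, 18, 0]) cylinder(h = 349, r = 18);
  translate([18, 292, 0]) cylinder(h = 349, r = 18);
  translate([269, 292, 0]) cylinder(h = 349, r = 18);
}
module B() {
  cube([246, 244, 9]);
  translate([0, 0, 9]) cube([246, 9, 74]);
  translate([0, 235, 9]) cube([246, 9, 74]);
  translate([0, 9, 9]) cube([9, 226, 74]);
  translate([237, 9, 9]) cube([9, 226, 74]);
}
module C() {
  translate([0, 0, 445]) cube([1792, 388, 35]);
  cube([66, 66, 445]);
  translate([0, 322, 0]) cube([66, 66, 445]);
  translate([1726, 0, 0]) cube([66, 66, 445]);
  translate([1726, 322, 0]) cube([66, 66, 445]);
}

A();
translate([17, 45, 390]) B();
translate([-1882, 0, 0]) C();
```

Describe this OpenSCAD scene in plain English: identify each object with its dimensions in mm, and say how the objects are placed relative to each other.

A is a four-legged stool. The seat is a 287×310×41 mm slab whose top surface is at z = 390 mm; four round legs, each 36 mm in diameter, run from the floor (z = 0) to the underside of the seat, each leg's axis is inset half a diameter from the nearest pair of seat edges (so the leg's bounding box is flush with the corner).

B is an open storage box with external size 246×244×83 mm and wall thickness 9 mm (the base is also 9 mm thick). The base covers the whole footprint; the four walls stand on the base, with the y-facing walls full-width and the x-facing walls fitting between their inner faces.

C is a long wooden bench with a 1792 mm (x) × 388 mm (y) seat, 35 mm thick, its top surface 480 mm above the floor. Four 66 mm square legs at the seat corners, flush with the edges, run from z = 0 to the seat underside.

The open box is on top of the stool. The bench is on the floor beside the stool on its −x side.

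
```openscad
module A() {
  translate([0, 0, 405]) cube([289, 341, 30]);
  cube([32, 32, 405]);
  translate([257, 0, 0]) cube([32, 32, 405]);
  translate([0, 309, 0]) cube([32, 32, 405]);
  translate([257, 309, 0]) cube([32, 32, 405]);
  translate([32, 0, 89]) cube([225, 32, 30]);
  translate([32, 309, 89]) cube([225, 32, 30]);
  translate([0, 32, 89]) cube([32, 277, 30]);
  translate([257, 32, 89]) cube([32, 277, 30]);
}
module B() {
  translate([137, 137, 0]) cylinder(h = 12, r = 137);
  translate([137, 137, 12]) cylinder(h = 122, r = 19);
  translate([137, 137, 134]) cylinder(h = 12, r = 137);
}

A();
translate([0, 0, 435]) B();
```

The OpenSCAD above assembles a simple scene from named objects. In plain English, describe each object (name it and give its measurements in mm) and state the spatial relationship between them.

A is a four-legged stool. The seat is a 289×341×30 mm slab whose top surface is at z = 435 mm; four square legs, each 32×32 mm in cross-section, run from the floor (z = 0) to the underside of the seat, each flush with a corner of the seat. Four stretchers, 32 mm wide and 30 mm tall, connect adjacent legs with their undersides at z = 89 mm, each running between the inner faces of the legs it joins and aligned with the legs' outer faces on the other axis.

B is a spool: two coaxial disc flanges of radius 137 mm and thickness 12 mm, joined by a core cylinder of radius 19 mm and height 122 mm. The lower flange rests on z = 0 and the three cylinders share a vertical axis.

The spool is on top of the stool.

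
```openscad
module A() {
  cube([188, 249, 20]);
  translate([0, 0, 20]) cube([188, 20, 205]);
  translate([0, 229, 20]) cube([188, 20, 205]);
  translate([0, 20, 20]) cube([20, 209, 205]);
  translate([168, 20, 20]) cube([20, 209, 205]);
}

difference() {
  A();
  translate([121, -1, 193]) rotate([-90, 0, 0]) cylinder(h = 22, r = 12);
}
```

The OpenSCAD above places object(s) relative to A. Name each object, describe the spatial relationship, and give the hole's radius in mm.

A is an open box. The open box has a circular hole through its front wall. The hole's radius is 12 mm.

The subtracted cylinder has r = 12 mm.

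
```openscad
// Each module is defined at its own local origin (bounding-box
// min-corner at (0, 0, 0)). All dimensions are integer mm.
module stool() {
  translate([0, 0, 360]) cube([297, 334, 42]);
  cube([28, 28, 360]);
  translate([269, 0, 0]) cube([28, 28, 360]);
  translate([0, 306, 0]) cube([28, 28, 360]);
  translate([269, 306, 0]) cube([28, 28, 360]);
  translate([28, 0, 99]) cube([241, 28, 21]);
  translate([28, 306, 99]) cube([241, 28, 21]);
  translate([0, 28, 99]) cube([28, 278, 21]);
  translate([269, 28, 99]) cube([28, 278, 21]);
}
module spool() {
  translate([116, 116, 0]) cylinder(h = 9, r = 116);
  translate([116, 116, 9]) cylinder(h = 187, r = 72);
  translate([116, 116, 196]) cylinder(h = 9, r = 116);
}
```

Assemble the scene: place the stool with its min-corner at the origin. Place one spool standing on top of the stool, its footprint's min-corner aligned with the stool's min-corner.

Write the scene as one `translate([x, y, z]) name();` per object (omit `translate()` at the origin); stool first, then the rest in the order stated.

stool();
translate([0, 0, 402]) spool();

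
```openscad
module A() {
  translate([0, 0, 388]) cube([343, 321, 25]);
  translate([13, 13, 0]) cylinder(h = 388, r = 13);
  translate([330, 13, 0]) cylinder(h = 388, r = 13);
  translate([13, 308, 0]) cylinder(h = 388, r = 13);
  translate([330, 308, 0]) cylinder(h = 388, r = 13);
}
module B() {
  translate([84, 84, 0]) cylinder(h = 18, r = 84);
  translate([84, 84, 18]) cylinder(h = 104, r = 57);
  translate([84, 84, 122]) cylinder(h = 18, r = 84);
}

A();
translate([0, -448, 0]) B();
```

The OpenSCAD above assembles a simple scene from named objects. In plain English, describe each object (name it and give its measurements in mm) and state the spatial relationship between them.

A is a four-legged stool. The seat is 343×321 mm, 25 mm thick, top at z = 413 mm. It stands on four round legs, each 26 mm in diameter, from z = 0 to the seat underside, each leg's axis is inset half a diameter from the nearest pair of seat edges (so the leg's bounding box is flush with the corner).

B is a spool: two coaxial disc flanges of radius 84 mm and thickness 18 mm, joined by a core cylinder of radius 57 mm and height 104 mm. The lower flange rests on z = 0 and the three cylinders share a vertical axis.

The spool is on the floor beside the stool on its −y side.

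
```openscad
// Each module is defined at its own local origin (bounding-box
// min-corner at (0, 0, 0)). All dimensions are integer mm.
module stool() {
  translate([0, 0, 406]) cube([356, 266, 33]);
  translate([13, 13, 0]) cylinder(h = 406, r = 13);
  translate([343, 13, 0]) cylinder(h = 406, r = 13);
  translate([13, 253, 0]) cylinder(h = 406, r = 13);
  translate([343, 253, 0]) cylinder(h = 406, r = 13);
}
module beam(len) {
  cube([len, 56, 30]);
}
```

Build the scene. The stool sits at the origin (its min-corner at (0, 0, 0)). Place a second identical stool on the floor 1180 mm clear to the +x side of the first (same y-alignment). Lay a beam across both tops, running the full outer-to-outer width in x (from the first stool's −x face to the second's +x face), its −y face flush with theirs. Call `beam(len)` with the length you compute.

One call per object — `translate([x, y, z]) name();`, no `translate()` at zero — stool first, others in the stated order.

stool();
translate([1536, 0, 0]) stool();
translate([0, 0, 439]) beam(1892);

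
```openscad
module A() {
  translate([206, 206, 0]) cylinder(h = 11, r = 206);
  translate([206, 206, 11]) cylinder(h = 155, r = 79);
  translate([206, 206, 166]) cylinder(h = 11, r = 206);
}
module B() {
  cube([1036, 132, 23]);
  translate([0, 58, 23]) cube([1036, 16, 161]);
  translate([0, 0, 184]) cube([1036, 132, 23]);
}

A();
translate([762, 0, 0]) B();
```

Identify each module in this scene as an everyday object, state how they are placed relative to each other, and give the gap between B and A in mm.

The I-beam's nearest face is 350 mm from the spool's +x face.

A is a spool. B is an I-beam. The I-beam is on the floor beside the spool on its +x side. The gap between the I-beam and the spool is 350 mm.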